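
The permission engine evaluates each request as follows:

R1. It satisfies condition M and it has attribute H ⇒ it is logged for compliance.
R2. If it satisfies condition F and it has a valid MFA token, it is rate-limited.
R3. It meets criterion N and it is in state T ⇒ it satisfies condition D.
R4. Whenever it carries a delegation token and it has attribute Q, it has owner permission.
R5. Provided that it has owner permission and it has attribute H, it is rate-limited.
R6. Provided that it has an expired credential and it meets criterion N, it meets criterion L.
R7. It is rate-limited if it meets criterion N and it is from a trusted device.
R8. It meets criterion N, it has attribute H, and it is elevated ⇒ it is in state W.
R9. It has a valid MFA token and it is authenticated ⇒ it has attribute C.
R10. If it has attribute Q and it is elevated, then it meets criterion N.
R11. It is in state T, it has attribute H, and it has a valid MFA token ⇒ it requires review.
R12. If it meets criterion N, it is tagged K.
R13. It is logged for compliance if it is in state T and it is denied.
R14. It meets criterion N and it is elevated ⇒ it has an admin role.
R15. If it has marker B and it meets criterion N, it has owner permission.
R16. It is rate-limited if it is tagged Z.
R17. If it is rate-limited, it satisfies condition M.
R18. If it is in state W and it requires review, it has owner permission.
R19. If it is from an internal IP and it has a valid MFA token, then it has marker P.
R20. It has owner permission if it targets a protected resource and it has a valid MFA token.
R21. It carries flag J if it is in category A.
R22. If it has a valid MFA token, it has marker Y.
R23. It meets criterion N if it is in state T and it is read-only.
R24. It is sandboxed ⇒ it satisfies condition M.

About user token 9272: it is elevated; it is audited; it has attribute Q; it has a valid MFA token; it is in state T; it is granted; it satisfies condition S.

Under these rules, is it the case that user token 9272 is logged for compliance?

No

Forward chaining from the given facts derives: meets criterion N, is tagged K, has an admin role, has marker Y, satisfies condition D.
Rules concluding "it is logged for compliance": R1 needs "it satisfies condition M"; R13 needs "it is denied" — none of these are established.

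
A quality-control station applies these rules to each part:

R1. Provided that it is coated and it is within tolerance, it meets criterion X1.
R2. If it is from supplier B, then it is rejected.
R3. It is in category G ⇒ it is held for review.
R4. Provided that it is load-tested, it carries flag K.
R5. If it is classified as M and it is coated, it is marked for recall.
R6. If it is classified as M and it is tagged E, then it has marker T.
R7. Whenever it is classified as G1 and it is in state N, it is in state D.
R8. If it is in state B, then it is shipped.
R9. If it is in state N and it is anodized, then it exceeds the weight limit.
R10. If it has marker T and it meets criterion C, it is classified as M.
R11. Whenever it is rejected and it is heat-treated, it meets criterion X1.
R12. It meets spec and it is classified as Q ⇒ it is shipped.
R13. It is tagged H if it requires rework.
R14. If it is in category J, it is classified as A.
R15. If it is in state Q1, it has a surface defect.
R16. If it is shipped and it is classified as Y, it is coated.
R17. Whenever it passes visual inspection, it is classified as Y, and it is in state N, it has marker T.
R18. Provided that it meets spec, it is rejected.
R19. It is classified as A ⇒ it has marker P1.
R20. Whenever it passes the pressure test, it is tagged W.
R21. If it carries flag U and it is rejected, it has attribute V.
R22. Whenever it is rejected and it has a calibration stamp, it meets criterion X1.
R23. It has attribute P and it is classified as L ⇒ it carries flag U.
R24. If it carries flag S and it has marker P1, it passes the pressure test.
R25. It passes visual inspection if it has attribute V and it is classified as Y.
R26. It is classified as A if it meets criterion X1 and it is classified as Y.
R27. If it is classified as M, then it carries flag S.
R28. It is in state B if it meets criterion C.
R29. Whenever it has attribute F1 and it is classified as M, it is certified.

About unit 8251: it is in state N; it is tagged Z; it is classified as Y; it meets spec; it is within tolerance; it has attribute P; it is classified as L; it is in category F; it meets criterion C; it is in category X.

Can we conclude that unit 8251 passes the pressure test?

Yes

By R18 (it meets spec): it is rejected.
By R23 (it has attribute P, it is classified as L): it carries flag U.
By R28 (it meets criterion C): it is in state B.
By R8 (it is in state B): it is shipped.
By R16 (it is shipped, it is classified as Y): it is coated.
By R21 (it carries flag U, it is rejected): it has attribute V.
By R25 (it has attribute V, it is classified as Y): it passes visual inspection.
By R1 (it is coated, it is within tolerance): it meets criterion X1.
By R17 (it passes visual inspection, it is classified as Y, it is in state N): it has marker T.
By R26 (it meets criterion X1, it is classified as Y): it is classified as A.
By R10 (it has marker T, it meets criterion C): it is classified as M.
By R19 (it is classified as A): it has marker P1.
By R27 (it is classified as M): it carries flag S.
By R24 (it carries flag S, it has marker P1): it passes the pressure test.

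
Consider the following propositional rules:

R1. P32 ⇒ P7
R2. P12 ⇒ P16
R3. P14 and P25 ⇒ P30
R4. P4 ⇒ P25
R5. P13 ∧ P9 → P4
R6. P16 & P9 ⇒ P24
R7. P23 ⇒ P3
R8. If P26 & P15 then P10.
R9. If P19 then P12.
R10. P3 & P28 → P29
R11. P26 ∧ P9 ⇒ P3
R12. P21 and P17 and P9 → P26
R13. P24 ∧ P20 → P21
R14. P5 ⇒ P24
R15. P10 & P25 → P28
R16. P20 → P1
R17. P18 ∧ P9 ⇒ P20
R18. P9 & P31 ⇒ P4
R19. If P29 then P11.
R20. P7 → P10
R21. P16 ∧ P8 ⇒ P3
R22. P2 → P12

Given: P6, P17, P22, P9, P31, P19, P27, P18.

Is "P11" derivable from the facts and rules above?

No

Forward chaining from the given facts derives: P12, P20, P4, P16, P25, P24, P21, P1, P26, P3.
The only rule concluding P11 is R19, which needs P29; that is never established.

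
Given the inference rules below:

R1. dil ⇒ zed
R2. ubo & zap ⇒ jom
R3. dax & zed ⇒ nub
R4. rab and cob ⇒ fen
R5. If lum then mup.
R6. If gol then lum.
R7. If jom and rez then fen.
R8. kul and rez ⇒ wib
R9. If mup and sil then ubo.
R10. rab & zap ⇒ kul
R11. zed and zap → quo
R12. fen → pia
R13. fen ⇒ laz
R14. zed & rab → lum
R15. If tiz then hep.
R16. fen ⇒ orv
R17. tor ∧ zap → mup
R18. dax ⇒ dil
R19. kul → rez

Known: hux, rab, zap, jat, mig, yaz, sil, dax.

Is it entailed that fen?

kul  (by R10: rab, zap)
dil  (by R18: dax)
rez  (by R19: kul)
zed  (by R1: dil)
lum  (by R14: zed, rab)
mup  (by R5: lum)
ubo  (by R9: mup, sil)
jom  (by R2: ubo, zap)
fen  (by R7: jom, rez)

Yes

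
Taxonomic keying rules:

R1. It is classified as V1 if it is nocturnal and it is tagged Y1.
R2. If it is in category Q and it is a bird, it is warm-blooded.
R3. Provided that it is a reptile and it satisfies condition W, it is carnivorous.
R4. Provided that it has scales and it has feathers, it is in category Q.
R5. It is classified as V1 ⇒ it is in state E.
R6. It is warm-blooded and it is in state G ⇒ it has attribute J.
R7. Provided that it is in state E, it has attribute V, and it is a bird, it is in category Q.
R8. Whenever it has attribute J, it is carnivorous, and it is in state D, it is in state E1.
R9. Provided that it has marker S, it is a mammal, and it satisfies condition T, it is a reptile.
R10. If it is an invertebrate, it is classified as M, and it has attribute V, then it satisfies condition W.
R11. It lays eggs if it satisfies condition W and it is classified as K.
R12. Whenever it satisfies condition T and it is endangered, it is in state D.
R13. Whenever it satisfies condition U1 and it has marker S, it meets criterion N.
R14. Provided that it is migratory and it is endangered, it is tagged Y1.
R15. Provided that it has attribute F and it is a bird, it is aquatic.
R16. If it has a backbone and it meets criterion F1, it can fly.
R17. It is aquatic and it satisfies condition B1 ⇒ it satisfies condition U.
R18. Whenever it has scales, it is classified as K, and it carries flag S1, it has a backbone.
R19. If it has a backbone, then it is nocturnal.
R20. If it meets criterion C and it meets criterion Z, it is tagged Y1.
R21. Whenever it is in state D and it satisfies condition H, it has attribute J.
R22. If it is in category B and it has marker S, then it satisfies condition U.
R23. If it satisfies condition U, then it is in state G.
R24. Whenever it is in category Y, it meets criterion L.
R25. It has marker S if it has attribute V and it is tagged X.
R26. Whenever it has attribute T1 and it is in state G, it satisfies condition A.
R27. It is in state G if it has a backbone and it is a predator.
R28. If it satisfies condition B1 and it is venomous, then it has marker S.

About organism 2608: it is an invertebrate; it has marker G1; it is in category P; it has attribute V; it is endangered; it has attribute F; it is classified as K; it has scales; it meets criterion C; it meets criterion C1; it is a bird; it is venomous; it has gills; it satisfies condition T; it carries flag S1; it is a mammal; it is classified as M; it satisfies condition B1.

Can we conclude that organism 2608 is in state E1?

Forward chaining from the given facts derives: satisfies condition W, lays eggs, is in state D, is aquatic, satisfies condition U, has a backbone, is nocturnal, is in state G, has marker S, is a reptile, is carnivorous.
The only rule concluding "it is in state E1" is R8, which needs "it has attribute J"; that is never established.

No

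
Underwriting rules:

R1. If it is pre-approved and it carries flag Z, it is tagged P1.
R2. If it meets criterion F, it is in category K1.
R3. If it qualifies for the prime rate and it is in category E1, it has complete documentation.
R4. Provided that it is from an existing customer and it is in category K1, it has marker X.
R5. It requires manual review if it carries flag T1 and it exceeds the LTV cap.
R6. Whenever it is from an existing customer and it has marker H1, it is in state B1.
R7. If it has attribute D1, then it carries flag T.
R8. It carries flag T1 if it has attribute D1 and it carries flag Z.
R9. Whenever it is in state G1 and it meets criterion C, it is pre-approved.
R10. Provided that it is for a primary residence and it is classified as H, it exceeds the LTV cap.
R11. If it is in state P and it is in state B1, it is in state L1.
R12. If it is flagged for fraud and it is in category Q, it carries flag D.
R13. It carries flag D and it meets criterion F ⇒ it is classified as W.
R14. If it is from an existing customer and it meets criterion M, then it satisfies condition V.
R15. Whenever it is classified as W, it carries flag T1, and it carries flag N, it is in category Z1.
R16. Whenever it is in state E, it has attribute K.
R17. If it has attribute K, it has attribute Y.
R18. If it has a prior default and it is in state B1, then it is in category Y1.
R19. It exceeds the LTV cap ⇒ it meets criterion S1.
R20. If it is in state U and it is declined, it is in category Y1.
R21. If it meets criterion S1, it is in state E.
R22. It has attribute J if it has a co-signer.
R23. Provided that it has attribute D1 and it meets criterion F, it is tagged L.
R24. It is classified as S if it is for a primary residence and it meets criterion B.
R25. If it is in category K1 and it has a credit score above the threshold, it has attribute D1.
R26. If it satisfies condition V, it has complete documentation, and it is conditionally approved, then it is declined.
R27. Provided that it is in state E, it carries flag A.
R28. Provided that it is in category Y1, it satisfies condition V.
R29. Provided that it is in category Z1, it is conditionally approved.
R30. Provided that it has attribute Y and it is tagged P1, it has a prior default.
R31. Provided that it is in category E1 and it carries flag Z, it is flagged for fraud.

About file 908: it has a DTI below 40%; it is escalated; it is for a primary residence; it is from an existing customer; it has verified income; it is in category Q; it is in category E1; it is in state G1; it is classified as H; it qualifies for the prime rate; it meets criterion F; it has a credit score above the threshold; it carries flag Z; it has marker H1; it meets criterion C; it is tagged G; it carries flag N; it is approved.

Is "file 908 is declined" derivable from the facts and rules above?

Yes

By R2 (it meets criterion F): it is in category K1.
By R3 (it qualifies for the prime rate, it is in category E1): it has complete documentation.
By R6 (it is from an existing customer, it has marker H1): it is in state B1.
By R9 (it is in state G1, it meets criterion C): it is pre-approved.
By R10 (it is for a primary residence, it is classified as H): it exceeds the LTV cap.
By R19 (it exceeds the LTV cap): it meets criterion S1.
By R21 (it meets criterion S1): it is in state E.
By R25 (it is in category K1, it has a credit score above the threshold): it has attribute D1.
By R31 (it is in category E1, it carries flag Z): it is flagged for fraud.
By R1 (it is pre-approved, it carries flag Z): it is tagged P1.
By R8 (it has attribute D1, it carries flag Z): it carries flag T1.
By R12 (it is flagged for fraud, it is in category Q): it carries flag D.
By R13 (it carries flag D, it meets criterion F): it is classified as W.
By R15 (it is classified as W, it carries flag T1, it carries flag N): it is in category Z1.
By R16 (it is in state E): it has attribute K.
By R17 (it has attribute K): it has attribute Y.
By R29 (it is in category Z1): it is conditionally approved.
By R30 (it has attribute Y, it is tagged P1): it has a prior default.
By R18 (it has a prior default, it is in state B1): it is in category Y1.
By R28 (it is in category Y1): it satisfies condition V.
By R26 (it satisfies condition V, it has complete documentation, it is conditionally approved): it is declined.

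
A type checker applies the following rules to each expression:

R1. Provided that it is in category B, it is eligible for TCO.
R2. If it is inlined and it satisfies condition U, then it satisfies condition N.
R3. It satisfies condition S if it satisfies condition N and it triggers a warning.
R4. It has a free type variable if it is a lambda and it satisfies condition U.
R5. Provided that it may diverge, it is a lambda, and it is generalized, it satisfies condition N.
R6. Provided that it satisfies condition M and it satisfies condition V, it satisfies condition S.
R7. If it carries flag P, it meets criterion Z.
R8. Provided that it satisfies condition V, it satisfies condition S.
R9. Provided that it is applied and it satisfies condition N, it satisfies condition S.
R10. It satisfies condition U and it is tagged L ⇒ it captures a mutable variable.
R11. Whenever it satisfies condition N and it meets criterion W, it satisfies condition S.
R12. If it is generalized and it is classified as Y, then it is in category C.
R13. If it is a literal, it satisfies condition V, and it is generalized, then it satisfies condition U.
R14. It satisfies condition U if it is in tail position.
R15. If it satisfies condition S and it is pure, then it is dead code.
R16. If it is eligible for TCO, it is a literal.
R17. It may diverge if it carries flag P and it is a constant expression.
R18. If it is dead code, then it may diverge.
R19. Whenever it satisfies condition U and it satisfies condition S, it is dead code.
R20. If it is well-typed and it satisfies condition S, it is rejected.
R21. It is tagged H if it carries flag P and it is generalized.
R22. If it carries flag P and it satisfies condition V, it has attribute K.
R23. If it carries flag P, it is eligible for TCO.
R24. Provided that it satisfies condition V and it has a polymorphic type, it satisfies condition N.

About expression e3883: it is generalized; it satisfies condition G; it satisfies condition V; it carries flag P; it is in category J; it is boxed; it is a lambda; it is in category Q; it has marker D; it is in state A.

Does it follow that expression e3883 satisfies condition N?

By R8 (it satisfies condition V): it satisfies condition S.
By R23 (it carries flag P): it is eligible for TCO.
By R16 (it is eligible for TCO): it is a literal.
By R13 (it is a literal, it satisfies condition V, it is generalized): it satisfies condition U.
By R19 (it satisfies condition U, it satisfies condition S): it is dead code.
By R18 (it is dead code): it may diverge.
By R5 (it may diverge, it is a lambda, it is generalized): it satisfies condition N.

Yes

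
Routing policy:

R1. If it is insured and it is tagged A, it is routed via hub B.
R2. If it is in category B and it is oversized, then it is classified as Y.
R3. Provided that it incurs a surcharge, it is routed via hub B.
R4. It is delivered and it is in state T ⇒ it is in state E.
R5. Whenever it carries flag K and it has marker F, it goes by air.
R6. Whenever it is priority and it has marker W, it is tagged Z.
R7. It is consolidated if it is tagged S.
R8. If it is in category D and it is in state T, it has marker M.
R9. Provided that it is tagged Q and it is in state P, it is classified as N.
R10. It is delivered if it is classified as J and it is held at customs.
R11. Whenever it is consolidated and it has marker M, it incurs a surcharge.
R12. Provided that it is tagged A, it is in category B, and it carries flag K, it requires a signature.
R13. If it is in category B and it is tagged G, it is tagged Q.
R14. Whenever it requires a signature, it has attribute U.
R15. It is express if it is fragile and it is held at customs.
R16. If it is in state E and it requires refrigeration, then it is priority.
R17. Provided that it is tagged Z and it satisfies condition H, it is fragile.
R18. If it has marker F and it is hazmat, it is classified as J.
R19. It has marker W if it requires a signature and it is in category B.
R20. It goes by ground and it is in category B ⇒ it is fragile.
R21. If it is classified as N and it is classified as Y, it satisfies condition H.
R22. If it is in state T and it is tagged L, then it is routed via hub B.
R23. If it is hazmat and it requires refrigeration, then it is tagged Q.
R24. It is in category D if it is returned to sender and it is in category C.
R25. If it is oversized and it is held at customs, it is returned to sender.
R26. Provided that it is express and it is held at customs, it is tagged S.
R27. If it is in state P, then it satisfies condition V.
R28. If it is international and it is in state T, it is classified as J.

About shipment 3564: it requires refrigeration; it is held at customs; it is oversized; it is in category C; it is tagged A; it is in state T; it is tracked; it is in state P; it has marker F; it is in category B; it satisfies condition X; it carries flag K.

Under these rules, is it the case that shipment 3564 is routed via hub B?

No

Forward chaining from the given facts derives: is classified as Y, goes by air, requires a signature, has attribute U, has marker W, is returned to sender, satisfies condition V, is in category D, has marker M.
Rules concluding "it is routed via hub B": R1 needs "it is insured"; R3 needs "it incurs a surcharge"; R22 needs "it is tagged L" — none of these are established.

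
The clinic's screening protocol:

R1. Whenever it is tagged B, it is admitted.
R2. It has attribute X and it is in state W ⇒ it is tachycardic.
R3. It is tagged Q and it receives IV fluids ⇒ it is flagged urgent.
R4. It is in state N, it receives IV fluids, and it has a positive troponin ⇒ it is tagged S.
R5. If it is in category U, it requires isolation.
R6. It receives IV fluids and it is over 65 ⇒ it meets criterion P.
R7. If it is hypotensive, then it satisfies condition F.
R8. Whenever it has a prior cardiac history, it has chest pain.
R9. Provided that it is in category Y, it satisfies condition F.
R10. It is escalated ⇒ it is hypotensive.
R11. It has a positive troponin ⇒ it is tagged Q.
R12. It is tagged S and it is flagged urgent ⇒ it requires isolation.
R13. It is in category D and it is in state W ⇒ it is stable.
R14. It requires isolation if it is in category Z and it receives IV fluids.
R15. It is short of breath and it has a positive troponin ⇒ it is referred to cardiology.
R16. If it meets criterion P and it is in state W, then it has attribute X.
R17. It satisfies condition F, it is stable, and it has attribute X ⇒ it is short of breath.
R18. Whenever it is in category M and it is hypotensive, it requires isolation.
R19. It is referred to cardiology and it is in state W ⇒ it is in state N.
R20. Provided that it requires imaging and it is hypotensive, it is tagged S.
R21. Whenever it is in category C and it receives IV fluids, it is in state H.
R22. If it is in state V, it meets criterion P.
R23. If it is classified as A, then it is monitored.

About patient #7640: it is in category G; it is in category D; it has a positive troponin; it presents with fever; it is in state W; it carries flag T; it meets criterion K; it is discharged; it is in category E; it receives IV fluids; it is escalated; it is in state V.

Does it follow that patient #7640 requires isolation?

By R10 (it is escalated): it is hypotensive.
By R11 (it has a positive troponin): it is tagged Q.
By R13 (it is in category D, it is in state W): it is stable.
By R22 (it is in state V): it meets criterion P.
By R3 (it is tagged Q, it receives IV fluids): it is flagged urgent.
By R7 (it is hypotensive): it satisfies condition F.
By R16 (it meets criterion P, it is in state W): it has attribute X.
By R17 (it satisfies condition F, it is stable, it has attribute X): it is short of breath.
By R15 (it is short of breath, it has a positive troponin): it is referred to cardiology.
By R19 (it is referred to cardiology, it is in state W): it is in state N.
By R4 (it is in state N, it receives IV fluids, it has a positive troponin): it is tagged S.
By R12 (it is tagged S, it is flagged urgent): it requires isolation.

Yes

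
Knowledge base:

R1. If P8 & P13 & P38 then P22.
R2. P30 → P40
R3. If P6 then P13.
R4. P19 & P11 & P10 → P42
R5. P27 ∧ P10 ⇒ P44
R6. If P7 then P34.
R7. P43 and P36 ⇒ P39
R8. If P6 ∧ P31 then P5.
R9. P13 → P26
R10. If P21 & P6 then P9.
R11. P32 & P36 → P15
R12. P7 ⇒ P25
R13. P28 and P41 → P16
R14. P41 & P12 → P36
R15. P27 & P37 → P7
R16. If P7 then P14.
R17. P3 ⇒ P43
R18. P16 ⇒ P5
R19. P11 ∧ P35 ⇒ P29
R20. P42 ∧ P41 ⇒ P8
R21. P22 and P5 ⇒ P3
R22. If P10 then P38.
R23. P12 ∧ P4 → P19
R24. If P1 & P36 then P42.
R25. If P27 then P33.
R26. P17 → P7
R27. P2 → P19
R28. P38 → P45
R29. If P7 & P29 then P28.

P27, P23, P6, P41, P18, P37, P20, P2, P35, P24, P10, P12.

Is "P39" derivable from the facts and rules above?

Forward chaining from the given facts derives: P13, P44, P26, P36, P7, P14, P38, P33, P19, P45, P34, P25.
The only rule concluding P39 is R7, which needs P43; that is never established.

No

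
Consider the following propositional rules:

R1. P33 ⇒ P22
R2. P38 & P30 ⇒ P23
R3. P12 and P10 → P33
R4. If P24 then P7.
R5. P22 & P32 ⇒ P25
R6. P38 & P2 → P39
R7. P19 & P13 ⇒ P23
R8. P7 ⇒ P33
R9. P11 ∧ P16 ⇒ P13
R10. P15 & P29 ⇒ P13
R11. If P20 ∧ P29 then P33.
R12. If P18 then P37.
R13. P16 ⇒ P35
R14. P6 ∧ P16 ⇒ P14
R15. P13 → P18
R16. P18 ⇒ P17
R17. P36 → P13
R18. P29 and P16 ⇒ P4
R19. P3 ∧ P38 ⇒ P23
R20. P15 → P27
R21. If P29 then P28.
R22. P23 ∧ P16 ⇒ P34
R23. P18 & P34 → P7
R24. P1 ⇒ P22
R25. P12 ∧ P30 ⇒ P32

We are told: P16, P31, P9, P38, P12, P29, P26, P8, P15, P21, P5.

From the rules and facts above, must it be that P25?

No

Forward chaining from the given facts derives: P13, P35, P18, P17, P4, P27, P28, P37.
The only rule concluding P25 is R5, which needs P22; that is never established.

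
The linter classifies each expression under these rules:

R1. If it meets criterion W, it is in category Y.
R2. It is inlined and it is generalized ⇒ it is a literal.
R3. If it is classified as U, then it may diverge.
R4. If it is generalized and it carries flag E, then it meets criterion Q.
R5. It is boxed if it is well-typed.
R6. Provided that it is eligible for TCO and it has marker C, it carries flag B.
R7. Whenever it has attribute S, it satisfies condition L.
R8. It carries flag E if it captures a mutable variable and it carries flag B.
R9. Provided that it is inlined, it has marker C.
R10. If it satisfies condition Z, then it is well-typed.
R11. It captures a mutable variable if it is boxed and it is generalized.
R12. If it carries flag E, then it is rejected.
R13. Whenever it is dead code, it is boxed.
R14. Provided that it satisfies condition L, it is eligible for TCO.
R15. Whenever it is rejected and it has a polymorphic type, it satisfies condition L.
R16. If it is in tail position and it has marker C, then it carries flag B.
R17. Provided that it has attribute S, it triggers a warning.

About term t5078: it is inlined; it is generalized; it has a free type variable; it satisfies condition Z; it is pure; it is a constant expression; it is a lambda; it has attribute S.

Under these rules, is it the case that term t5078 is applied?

No

Forward chaining from the given facts derives: is a literal, satisfies condition L, has marker C, is well-typed, is eligible for TCO, triggers a warning, is boxed, carries flag B, captures a mutable variable, carries flag E, is rejected, meets criterion Q.
No rule has "it is applied" as its conclusion, and it is not among the given facts.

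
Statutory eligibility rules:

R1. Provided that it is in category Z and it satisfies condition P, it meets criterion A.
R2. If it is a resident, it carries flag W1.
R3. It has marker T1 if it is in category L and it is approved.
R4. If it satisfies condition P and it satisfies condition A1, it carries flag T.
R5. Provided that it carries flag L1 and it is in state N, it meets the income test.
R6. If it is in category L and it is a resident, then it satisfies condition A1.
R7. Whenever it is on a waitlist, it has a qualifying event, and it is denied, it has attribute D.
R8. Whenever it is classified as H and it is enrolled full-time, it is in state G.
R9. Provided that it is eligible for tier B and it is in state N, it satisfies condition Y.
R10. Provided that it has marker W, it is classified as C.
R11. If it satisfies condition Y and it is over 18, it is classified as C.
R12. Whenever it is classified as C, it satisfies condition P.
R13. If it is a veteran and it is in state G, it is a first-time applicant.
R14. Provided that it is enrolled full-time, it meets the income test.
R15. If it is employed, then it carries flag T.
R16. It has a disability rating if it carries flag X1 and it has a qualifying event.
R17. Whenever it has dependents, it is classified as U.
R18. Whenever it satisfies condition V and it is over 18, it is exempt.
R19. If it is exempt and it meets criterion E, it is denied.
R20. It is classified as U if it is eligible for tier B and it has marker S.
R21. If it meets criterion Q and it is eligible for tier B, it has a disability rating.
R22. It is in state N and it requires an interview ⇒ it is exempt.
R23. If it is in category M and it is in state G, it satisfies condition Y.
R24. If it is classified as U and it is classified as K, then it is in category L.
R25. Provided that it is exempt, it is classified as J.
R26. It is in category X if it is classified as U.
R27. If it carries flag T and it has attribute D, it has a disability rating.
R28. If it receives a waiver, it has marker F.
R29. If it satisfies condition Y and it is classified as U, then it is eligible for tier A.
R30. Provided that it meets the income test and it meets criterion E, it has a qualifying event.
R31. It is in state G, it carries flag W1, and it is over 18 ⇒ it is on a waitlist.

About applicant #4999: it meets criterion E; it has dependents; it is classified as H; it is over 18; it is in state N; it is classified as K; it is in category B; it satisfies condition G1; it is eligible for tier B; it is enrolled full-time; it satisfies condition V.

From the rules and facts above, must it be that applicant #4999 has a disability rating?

No

Forward chaining from the given facts derives: is in state G, satisfies condition Y, is classified as C, satisfies condition P, meets the income test, is classified as U, is exempt, is denied, is in category L, is classified as J, is in category X, is eligible for tier A, has a qualifying event.
Rules concluding "it has a disability rating": R16 needs "it carries flag X1"; R21 needs "it meets criterion Q"; R27 needs "it carries flag T" — none of these are established.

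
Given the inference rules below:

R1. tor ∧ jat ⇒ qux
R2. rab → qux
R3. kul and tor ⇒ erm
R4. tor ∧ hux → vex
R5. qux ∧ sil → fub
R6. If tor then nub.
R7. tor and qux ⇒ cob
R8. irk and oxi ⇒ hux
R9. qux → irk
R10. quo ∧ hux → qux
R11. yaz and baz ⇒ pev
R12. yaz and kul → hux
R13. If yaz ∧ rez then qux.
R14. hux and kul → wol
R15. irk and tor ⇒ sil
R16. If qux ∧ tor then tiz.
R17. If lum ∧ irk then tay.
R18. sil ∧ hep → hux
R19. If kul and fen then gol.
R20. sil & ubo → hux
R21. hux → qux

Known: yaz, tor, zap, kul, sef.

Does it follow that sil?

Yes

hux  (by R12: yaz, kul)
qux  (by R21: hux)
irk  (by R9: qux)
sil  (by R15: irk, tor)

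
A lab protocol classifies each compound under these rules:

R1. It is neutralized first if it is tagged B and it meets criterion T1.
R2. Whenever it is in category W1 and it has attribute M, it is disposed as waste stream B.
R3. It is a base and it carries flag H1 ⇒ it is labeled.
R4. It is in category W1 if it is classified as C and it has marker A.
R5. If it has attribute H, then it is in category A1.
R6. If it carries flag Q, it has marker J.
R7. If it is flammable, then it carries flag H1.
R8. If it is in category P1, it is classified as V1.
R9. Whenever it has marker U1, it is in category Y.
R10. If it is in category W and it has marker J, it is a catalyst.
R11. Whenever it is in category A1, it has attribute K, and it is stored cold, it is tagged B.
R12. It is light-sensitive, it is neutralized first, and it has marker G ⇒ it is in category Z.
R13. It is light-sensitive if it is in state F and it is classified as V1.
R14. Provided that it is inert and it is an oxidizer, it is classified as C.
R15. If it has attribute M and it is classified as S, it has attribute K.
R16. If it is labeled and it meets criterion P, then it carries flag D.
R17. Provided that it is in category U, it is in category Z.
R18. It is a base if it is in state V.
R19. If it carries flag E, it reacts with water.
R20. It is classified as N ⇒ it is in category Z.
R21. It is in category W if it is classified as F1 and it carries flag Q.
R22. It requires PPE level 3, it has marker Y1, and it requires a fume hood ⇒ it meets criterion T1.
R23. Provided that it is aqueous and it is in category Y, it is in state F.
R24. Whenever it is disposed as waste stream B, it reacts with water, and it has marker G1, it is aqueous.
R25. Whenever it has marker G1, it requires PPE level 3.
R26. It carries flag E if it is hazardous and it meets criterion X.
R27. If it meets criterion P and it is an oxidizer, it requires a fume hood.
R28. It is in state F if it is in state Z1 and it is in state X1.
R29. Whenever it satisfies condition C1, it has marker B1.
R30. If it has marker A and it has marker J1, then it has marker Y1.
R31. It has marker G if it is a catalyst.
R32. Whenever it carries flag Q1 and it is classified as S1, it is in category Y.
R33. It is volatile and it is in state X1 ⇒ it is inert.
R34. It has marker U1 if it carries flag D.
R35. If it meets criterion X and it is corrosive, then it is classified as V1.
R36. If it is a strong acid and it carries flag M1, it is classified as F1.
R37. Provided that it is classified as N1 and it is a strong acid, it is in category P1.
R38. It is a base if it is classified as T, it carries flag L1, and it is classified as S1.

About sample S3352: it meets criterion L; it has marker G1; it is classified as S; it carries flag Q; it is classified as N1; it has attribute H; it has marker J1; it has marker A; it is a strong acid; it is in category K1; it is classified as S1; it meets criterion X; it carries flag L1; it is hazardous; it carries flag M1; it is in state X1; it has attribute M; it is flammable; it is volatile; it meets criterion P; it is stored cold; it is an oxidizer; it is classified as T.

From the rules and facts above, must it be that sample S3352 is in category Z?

Yes

By R5 (it has attribute H): it is in category A1.
By R6 (it carries flag Q): it has marker J.
By R7 (it is flammable): it carries flag H1.
By R15 (it has attribute M, it is classified as S): it has attribute K.
By R25 (it has marker G1): it requires PPE level 3.
By R26 (it is hazardous, it meets criterion X): it carries flag E.
By R27 (it meets criterion P, it is an oxidizer): it requires a fume hood.
By R30 (it has marker A, it has marker J1): it has marker Y1.
By R33 (it is volatile, it is in state X1): it is inert.
By R36 (it is a strong acid, it carries flag M1): it is classified as F1.
By R37 (it is classified as N1, it is a strong acid): it is in category P1.
By R38 (it is classified as T, it carries flag L1, it is classified as S1): it is a base.
By R3 (it is a base, it carries flag H1): it is labeled.
By R8 (it is in category P1): it is classified as V1.
By R11 (it is in category A1, it has attribute K, it is stored cold): it is tagged B.
By R14 (it is inert, it is an oxidizer): it is classified as C.
By R16 (it is labeled, it meets criterion P): it carries flag D.
By R19 (it carries flag E): it reacts with water.
By R21 (it is classified as F1, it carries flag Q): it is in category W.
By R22 (it requires PPE level 3, it has marker Y1, it requires a fume hood): it meets criterion T1.
By R34 (it carries flag D): it has marker U1.
By R1 (it is tagged B, it meets criterion T1): it is neutralized first.
By R4 (it is classified as C, it has marker A): it is in category W1.
By R9 (it has marker U1): it is in category Y.
By R10 (it is in category W, it has marker J): it is a catalyst.
By R31 (it is a catalyst): it has marker G.
By R2 (it is in category W1, it has attribute M): it is disposed as waste stream B.
By R24 (it is disposed as waste stream B, it reacts with water, it has marker G1): it is aqueous.
By R23 (it is aqueous, it is in category Y): it is in state F.
By R13 (it is in state F, it is classified as V1): it is light-sensitive.
By R12 (it is light-sensitive, it is neutralized first, it has marker G): it is in category Z.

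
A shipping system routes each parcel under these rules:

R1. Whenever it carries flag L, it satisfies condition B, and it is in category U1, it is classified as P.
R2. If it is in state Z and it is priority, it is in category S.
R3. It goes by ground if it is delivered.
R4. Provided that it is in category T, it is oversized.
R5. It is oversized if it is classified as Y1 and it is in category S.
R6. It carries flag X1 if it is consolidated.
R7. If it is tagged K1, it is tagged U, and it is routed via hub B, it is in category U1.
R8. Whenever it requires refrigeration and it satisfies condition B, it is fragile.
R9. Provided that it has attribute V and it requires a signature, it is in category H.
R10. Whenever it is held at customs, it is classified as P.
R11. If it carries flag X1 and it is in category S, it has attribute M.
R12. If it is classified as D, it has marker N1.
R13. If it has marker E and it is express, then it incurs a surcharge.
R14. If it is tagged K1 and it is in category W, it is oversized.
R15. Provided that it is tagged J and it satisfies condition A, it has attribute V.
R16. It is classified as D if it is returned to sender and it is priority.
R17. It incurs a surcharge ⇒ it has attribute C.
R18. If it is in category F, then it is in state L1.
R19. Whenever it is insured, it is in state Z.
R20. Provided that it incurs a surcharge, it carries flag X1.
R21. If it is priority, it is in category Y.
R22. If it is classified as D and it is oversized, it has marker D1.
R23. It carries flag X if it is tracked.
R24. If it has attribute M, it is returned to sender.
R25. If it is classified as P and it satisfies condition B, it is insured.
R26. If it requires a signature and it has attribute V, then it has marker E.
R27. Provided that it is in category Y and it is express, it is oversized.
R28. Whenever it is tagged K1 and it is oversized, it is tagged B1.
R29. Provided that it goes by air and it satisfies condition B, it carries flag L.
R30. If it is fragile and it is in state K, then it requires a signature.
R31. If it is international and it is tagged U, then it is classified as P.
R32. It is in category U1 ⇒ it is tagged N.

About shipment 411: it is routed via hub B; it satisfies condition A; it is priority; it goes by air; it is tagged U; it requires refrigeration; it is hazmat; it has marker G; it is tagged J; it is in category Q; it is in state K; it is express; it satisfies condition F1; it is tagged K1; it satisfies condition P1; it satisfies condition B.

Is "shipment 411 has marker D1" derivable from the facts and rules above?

By R7 (it is tagged K1, it is tagged U, it is routed via hub B): it is in category U1.
By R8 (it requires refrigeration, it satisfies condition B): it is fragile.
By R15 (it is tagged J, it satisfies condition A): it has attribute V.
By R21 (it is priority): it is in category Y.
By R27 (it is in category Y, it is express): it is oversized.
By R29 (it goes by air, it satisfies condition B): it carries flag L.
By R30 (it is fragile, it is in state K): it requires a signature.
By R1 (it carries flag L, it satisfies condition B, it is in category U1): it is classified as P.
By R25 (it is classified as P, it satisfies condition B): it is insured.
By R26 (it requires a signature, it has attribute V): it has marker E.
By R13 (it has marker E, it is express): it incurs a surcharge.
By R19 (it is insured): it is in state Z.
By R20 (it incurs a surcharge): it carries flag X1.
By R2 (it is in state Z, it is priority): it is in category S.
By R11 (it carries flag X1, it is in category S): it has attribute M.
By R24 (it has attribute M): it is returned to sender.
By R16 (it is returned to sender, it is priority): it is classified as D.
By R22 (it is classified as D, it is oversized): it has marker D1.

Yes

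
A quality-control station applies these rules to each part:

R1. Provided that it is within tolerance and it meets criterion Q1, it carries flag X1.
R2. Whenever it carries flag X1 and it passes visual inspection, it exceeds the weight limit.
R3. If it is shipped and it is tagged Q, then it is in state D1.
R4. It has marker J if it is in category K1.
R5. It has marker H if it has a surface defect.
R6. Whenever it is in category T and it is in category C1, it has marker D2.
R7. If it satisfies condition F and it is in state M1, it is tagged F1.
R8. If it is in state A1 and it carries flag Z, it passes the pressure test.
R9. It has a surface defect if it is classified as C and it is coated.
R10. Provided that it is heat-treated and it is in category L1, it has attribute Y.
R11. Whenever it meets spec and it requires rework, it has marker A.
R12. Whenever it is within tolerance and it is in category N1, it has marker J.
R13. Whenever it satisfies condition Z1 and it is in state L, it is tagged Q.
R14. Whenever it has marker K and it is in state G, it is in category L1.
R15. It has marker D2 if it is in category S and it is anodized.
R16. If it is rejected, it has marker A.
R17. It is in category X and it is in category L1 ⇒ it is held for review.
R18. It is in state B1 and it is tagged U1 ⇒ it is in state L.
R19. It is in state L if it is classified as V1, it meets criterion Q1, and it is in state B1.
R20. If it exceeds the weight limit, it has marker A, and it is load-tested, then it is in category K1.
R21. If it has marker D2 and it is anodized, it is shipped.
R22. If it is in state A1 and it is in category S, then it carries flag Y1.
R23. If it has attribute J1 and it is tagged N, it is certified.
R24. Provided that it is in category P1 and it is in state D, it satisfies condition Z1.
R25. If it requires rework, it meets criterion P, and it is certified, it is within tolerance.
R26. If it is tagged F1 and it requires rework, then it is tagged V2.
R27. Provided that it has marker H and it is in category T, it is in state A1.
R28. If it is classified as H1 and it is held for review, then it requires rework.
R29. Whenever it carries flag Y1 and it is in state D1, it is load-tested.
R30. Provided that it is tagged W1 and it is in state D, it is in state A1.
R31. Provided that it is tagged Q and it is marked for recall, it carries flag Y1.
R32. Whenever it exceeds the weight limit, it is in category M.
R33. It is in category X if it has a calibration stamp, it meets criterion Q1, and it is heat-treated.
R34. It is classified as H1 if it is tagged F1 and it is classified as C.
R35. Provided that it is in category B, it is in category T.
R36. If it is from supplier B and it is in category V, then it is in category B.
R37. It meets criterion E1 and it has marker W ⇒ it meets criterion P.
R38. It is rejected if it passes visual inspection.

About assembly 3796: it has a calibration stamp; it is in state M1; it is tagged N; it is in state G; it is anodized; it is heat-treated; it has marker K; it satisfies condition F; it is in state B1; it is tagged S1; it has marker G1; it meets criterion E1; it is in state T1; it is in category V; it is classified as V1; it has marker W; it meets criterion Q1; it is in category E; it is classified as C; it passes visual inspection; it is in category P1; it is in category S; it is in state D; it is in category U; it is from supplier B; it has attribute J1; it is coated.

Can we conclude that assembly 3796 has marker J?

By R7 (it satisfies condition F, it is in state M1): it is tagged F1.
By R9 (it is classified as C, it is coated): it has a surface defect.
By R14 (it has marker K, it is in state G): it is in category L1.
By R15 (it is in category S, it is anodized): it has marker D2.
By R19 (it is classified as V1, it meets criterion Q1, it is in state B1): it is in state L.
By R21 (it has marker D2, it is anodized): it is shipped.
By R23 (it has attribute J1, it is tagged N): it is certified.
By R24 (it is in category P1, it is in state D): it satisfies condition Z1.
By R33 (it has a calibration stamp, it meets criterion Q1, it is heat-treated): it is in category X.
By R34 (it is tagged F1, it is classified as C): it is classified as H1.
By R36 (it is from supplier B, it is in category V): it is in category B.
By R37 (it meets criterion E1, it has marker W): it meets criterion P.
By R38 (it passes visual inspection): it is rejected.
By R5 (it has a surface defect): it has marker H.
By R13 (it satisfies condition Z1, it is in state L): it is tagged Q.
By R16 (it is rejected): it has marker A.
By R17 (it is in category X, it is in category L1): it is held for review.
By R28 (it is classified as H1, it is held for review): it requires rework.
By R35 (it is in category B): it is in category T.
By R3 (it is shipped, it is tagged Q): it is in state D1.
By R25 (it requires rework, it meets criterion P, it is certified): it is within tolerance.
By R27 (it has marker H, it is in category T): it is in state A1.
By R1 (it is within tolerance, it meets criterion Q1): it carries flag X1.
By R2 (it carries flag X1, it passes visual inspection): it exceeds the weight limit.
By R22 (it is in state A1, it is in category S): it carries flag Y1.
By R29 (it carries flag Y1, it is in state D1): it is load-tested.
By R20 (it exceeds the weight limit, it has marker A, it is load-tested): it is in category K1.
By R4 (it is in category K1): it has marker J.

Yes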